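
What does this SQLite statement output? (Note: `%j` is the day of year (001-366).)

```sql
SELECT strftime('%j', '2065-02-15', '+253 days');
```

299

First apply '+253 days': 2065-02-15 → 2065-10-26.
Day-of-year for 2065-10-26: days since 2065-01-01 inclusive = 299, zero-padded to 299.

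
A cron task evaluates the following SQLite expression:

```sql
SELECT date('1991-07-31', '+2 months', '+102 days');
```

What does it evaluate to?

Adding +2 months to 1991-07-31 targets 1991-09-31. September 1991 has only 30 days, so SQLite normalizes the 1-day overflow forward to 1991-10-01.
Applying '+102 days' to 1991-10-01: counting 102 days forward gives 1992-01-11.

1992-01-11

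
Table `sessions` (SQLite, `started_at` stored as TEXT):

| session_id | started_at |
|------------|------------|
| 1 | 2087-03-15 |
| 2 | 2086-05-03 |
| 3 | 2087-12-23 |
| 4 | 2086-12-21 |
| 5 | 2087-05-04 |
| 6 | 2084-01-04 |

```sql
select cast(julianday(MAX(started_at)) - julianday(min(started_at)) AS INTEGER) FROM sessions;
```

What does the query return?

MIN = 2084-01-04, MAX = 2087-12-23.
27 days remain in January 2084 after the 4th (31 − 4).
Full months from February 2084 through November 2087 contribute their day counts.
Then 23 days into December 2087.
Total: 27 + 29 + 31 + 30 + 31 + 30 + 31 + 31 + 30 + 31 + 30 + 31 + 31 + 28 + 31 + 30 + 31 + 30 + 31 + 31 + 30 + 31 + 30 + 31 + 31 + 28 + 31 + 30 + 31 + 30 + 31 + 31 + 30 + 31 + 30 + 31 + 31 + 28 + 31 + 30 + 31 + 30 + 31 + 31 + 30 + 31 + 30 + 23 = 1449.

1449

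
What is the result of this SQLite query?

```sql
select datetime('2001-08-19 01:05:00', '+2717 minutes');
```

2001-08-20 22:22:00

2717 minutes = 45h 17m; +2717 minutes from 2001-08-19 01:05:00 is 2001-08-20 22:22:00 (crosses midnight).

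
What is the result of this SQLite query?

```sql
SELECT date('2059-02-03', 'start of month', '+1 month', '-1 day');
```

`start of month` rewinds 2059-02-03 to 2059-02-01.
Adding +1 month to 2059-02-01 gives 2059-03-01.
Going back 1 day from 2059-03-01 reaches 2059-02-28 (last day of February, 28 days).

2059-02-28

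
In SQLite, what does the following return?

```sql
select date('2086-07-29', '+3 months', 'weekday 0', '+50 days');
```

2086-12-23

Adding +3 months to 2086-07-29 gives 2086-10-29.
`weekday 0` advances to the next Sunday; 2086-10-29 is a Tuesday, so it moves forward to 2086-11-03.
Applying '+50 days' to 2086-11-03: counting 50 days forward gives 2086-12-23.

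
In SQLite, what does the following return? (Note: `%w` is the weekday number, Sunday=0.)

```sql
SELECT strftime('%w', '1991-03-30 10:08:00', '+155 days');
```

0

First apply '+155 days': 1991-03-30 10:08:00 → 1991-09-01 10:08:00.
1991-09-01 is a Sunday; with Sunday=0 that is 0.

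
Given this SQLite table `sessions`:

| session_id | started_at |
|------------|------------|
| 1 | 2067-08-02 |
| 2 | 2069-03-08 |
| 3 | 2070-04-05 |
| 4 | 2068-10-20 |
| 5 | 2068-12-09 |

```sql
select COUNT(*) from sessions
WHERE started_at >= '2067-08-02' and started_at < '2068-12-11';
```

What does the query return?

Rows in [2067-08-02, 2068-12-11): 2067-08-02, 2068-10-20, 2068-12-09 → 3 rows.

3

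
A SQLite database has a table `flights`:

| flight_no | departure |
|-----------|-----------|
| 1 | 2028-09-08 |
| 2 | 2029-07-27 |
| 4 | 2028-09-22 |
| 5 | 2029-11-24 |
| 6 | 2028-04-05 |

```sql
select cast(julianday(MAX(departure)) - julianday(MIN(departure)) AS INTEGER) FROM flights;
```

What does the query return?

598

MIN = 2028-04-05, MAX = 2029-11-24.
25 days remain in April 2028 after the 5th (30 − 5).
Full months from May 2028 through October 2029 contribute their day counts.
Then 24 days into November 2029.
Total: 25 + 31 + 30 + 31 + 31 + 30 + 31 + 30 + 31 + 31 + 28 + 31 + 30 + 31 + 30 + 31 + 31 + 30 + 31 + 24 = 598.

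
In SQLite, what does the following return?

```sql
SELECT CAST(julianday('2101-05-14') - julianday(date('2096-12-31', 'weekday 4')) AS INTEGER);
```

1591

`weekday 4` advances to the next Thursday; 2096-12-31 is a Monday, so it moves forward to 2097-01-03.
28 days remain in January 2097 after the 3rd (31 − 3).
Full months from February 2097 through April 2101 contribute their day counts.
Then 14 days into May 2101.
Total: 28 + 28 + 31 + 30 + 31 + 30 + 31 + 31 + 30 + 31 + 30 + 31 + 31 + 28 + 31 + 30 + 31 + 30 + 31 + 31 + 30 + 31 + 30 + 31 + 31 + 28 + 31 + 30 + 31 + 30 + 31 + 31 + 30 + 31 + 30 + 31 + 31 + 28 + 31 + 30 + 31 + 30 + 31 + 31 + 30 + 31 + 30 + 31 + 31 + 28 + 31 + 30 + 14 = 1591.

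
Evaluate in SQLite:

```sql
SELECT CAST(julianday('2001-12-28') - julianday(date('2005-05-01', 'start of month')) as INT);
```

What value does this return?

-1220

`start of month` rewinds 2005-05-01 to 2005-05-01.
3 days remain in December 2001 after the 28th (31 − 28).
Full months from January 2002 through April 2005 contribute their day counts.
Then 1 day into May 2005.
Total: 3 + 31 + 28 + 31 + 30 + 31 + 30 + 31 + 31 + 30 + 31 + 30 + 31 + 31 + 28 + 31 + 30 + 31 + 30 + 31 + 31 + 30 + 31 + 30 + 31 + 31 + 29 + 31 + 30 + 31 + 30 + 31 + 31 + 30 + 31 + 30 + 31 + 31 + 28 + 31 + 30 + 1 = 1220.
The subtraction is earlier − later, so the result is −1220 → -1220.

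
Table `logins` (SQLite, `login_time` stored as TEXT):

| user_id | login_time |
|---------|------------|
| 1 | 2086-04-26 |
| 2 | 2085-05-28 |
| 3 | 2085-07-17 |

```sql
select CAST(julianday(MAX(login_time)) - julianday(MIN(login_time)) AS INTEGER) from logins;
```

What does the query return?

333

MIN = 2085-05-28, MAX = 2086-04-26.
3 days remain in May 2085 after the 28th (31 − 28).
Full months from June 2085 through March 2086 contribute their day counts.
Then 26 days into April 2086.
Total: 3 + 30 + 31 + 31 + 30 + 31 + 30 + 31 + 31 + 28 + 31 + 26 = 333.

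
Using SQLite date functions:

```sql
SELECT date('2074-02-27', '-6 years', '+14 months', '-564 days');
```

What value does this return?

Adding -6 years to 2074-02-27 gives 2068-02-27.
Adding +14 months to 2068-02-27 gives 2069-04-27.
Applying '-564 days' to 2069-04-27: counting 564 days back gives 2067-10-11.

2067-10-11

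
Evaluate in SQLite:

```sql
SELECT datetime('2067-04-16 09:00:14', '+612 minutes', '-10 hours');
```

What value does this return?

612 minutes = 10h 12m; +612 minutes from 2067-04-16 09:00:14 is 2067-04-16 19:12:14.
-10 hours from 2067-04-16 19:12:14 is 2067-04-16 09:12:14.

2067-04-16 09:12:14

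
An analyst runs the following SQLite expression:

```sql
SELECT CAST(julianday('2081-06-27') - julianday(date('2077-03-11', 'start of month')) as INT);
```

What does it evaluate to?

`start of month` rewinds 2077-03-11 to 2077-03-01.
30 days remain in March 2077 after the 1st (31 − 1).
Full months from April 2077 through May 2081 contribute their day counts.
Then 27 days into June 2081.
Total: 30 + 30 + 31 + 30 + 31 + 31 + 30 + 31 + 30 + 31 + 31 + 28 + 31 + 30 + 31 + 30 + 31 + 31 + 30 + 31 + 30 + 31 + 31 + 28 + 31 + 30 + 31 + 30 + 31 + 31 + 30 + 31 + 30 + 31 + 31 + 29 + 31 + 30 + 31 + 30 + 31 + 31 + 30 + 31 + 30 + 31 + 31 + 28 + 31 + 30 + 31 + 27 = 1579.

1579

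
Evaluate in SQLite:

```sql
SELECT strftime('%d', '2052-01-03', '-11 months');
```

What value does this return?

03

First apply '-11 months': 2052-01-03 → 2051-02-03.
`%d` extracts the 2-digit day of month: 03.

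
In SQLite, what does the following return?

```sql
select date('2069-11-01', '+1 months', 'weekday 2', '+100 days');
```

2070-03-13

Adding +1 month to 2069-11-01 gives 2069-12-01.
`weekday 2` advances to the next Tuesday; 2069-12-01 is a Sunday, so it moves forward to 2069-12-03.
Applying '+100 days' to 2069-12-03: counting 100 days forward gives 2070-03-13.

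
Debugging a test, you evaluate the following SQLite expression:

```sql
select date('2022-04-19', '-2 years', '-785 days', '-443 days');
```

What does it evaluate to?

2016-12-08

Adding -2 years to 2022-04-19 gives 2020-04-19.
Applying '-785 days' to 2020-04-19: counting 785 days back gives 2018-02-24.
Applying '-443 days' to 2018-02-24: counting 443 days back gives 2016-12-08.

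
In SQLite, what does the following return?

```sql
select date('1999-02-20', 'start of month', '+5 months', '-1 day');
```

`start of month` rewinds 1999-02-20 to 1999-02-01.
Adding +5 months to 1999-02-01 gives 1999-07-01.
Going back 1 day from 1999-07-01 reaches 1999-06-30 (last day of June, 30 days).

1999-06-30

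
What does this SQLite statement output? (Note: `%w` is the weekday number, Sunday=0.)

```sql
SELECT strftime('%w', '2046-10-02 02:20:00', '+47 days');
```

First apply '+47 days': 2046-10-02 02:20:00 → 2046-11-18 02:20:00.
2046-11-18 is a Sunday; with Sunday=0 that is 0.

0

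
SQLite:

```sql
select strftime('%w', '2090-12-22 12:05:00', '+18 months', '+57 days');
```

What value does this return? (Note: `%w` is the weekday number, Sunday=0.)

First apply '+18 months', '+57 days': 2090-12-22 12:05:00 → 2092-08-18 12:05:00.
2092-08-18 is a Monday; with Sunday=0 that is 1.

1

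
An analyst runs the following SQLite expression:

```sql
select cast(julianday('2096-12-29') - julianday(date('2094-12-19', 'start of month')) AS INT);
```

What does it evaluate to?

`start of month` rewinds 2094-12-19 to 2094-12-01.
30 days remain in December 2094 after the 1st (31 − 1).
Full months from January 2095 through November 2096 contribute their day counts.
Then 29 days into December 2096.
Total: 30 + 31 + 28 + 31 + 30 + 31 + 30 + 31 + 31 + 30 + 31 + 30 + 31 + 31 + 29 + 31 + 30 + 31 + 30 + 31 + 31 + 30 + 31 + 30 + 29 = 759.

759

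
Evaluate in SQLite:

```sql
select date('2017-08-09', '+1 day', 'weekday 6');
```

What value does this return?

Advancing 1 more day within August lands on 2017-08-10.
`weekday 6` advances to the next Saturday; 2017-08-10 is a Thursday, so it moves forward to 2017-08-12.

2017-08-12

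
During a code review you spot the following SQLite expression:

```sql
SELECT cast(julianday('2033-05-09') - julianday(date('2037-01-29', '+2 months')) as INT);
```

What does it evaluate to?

-1420

Adding +2 months to 2037-01-29 gives 2037-03-29.
22 days remain in May 2033 after the 9th (31 − 9).
Full months from June 2033 through February 2037 contribute their day counts.
Then 29 days into March 2037.
Total: 22 + 30 + 31 + 31 + 30 + 31 + 30 + 31 + 31 + 28 + 31 + 30 + 31 + 30 + 31 + 31 + 30 + 31 + 30 + 31 + 31 + 28 + 31 + 30 + 31 + 30 + 31 + 31 + 30 + 31 + 30 + 31 + 31 + 29 + 31 + 30 + 31 + 30 + 31 + 31 + 30 + 31 + 30 + 31 + 31 + 28 + 29 = 1420.
The subtraction is earlier − later, so the result is −1420 → -1420.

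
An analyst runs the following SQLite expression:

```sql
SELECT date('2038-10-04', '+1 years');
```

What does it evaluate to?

Adding +1 year to 2038-10-04 gives 2039-10-04.

2039-10-04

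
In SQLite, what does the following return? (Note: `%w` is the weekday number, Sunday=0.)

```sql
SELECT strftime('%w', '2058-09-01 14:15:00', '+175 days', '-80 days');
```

4

First apply '+175 days', '-80 days': 2058-09-01 14:15:00 → 2058-12-05 14:15:00.
2058-12-05 is a Thursday; with Sunday=0 that is 4.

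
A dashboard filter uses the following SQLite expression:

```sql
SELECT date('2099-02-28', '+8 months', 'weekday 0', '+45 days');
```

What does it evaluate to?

2099-12-16

Adding +8 months to 2099-02-28 gives 2099-10-28.
`weekday 0` advances to the next Sunday; 2099-10-28 is a Wednesday, so it moves forward to 2099-11-01.
Applying '+45 days' to 2099-11-01: counting 45 days forward gives 2099-12-16.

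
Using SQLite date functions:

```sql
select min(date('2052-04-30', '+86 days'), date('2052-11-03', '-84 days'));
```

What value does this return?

date('2052-04-30', '+86 days') → 2052-07-25.
date('2052-11-03', '-84 days') → 2052-08-11.
Earlier of the two is 2052-07-25.

2052-07-25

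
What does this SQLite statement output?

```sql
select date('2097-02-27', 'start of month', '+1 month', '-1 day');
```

2097-02-28

`start of month` rewinds 2097-02-27 to 2097-02-01.
Adding +1 month to 2097-02-01 gives 2097-03-01.
Going back 1 day from 2097-03-01 reaches 2097-02-28 (last day of February, 28 days).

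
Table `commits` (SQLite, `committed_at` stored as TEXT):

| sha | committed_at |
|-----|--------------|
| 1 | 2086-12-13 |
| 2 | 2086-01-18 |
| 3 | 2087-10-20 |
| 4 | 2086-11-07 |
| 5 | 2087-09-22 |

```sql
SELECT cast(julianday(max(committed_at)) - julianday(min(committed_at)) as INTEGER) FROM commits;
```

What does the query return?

640

MIN = 2086-01-18, MAX = 2087-10-20.
13 days remain in January 2086 after the 18th (31 − 18).
Full months from February 2086 through September 2087 contribute their day counts.
Then 20 days into October 2087.
Total: 13 + 28 + 31 + 30 + 31 + 30 + 31 + 31 + 30 + 31 + 30 + 31 + 31 + 28 + 31 + 30 + 31 + 30 + 31 + 31 + 30 + 20 = 640.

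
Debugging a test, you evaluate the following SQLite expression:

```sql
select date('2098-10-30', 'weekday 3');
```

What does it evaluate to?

`weekday 3` advances to the next Wednesday; 2098-10-30 is a Thursday, so it moves forward to 2098-11-05.

2098-11-05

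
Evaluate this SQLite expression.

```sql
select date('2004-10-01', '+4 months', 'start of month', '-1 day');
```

2005-01-31

Adding +4 months to 2004-10-01 gives 2005-02-01.
`start of month` rewinds 2005-02-01 to 2005-02-01.
Going back 1 day from 2005-02-01 reaches 2005-01-31 (last day of January, 31 days).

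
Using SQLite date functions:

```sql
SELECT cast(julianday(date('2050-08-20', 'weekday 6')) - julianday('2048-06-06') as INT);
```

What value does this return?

`weekday 6` advances to the next Saturday; 2050-08-20 is already a Saturday, so it stays at 2050-08-20.
24 days remain in June 2048 after the 6th (30 − 6).
Full months from July 2048 through July 2050 contribute their day counts.
Then 20 days into August 2050.
Total: 24 + 31 + 31 + 30 + 31 + 30 + 31 + 31 + 28 + 31 + 30 + 31 + 30 + 31 + 31 + 30 + 31 + 30 + 31 + 31 + 28 + 31 + 30 + 31 + 30 + 31 + 20 = 805.

805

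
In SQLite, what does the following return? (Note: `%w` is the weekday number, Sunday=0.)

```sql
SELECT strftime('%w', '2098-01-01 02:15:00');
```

2098-01-01 is a Wednesday; with Sunday=0 that is 3.

3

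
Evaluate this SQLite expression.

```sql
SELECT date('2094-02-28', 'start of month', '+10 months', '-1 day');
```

2094-11-30

`start of month` rewinds 2094-02-28 to 2094-02-01.
Adding +10 months to 2094-02-01 gives 2094-12-01.
Going back 1 day from 2094-12-01 reaches 2094-11-30 (last day of November, 30 days).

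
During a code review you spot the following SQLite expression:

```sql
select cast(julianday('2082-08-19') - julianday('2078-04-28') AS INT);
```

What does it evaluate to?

1574

2 days remain in April 2078 after the 28th (30 − 28).
Full months from May 2078 through July 2082 contribute their day counts.
Then 19 days into August 2082.
Total: 2 + 31 + 30 + 31 + 31 + 30 + 31 + 30 + 31 + 31 + 28 + 31 + 30 + 31 + 30 + 31 + 31 + 30 + 31 + 30 + 31 + 31 + 29 + 31 + 30 + 31 + 30 + 31 + 31 + 30 + 31 + 30 + 31 + 31 + 28 + 31 + 30 + 31 + 30 + 31 + 31 + 30 + 31 + 30 + 31 + 31 + 28 + 31 + 30 + 31 + 30 + 31 + 19 = 1574.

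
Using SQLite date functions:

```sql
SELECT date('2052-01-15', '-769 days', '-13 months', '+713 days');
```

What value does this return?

Applying '-769 days' to 2052-01-15: counting 769 days back gives 2049-12-07.
Adding -13 months to 2049-12-07 gives 2048-11-07.
Applying '+713 days' to 2048-11-07: counting 713 days forward gives 2050-10-21.

2050-10-21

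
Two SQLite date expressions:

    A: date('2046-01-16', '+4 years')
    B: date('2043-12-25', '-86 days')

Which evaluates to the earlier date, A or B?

B

A = 2050-01-16.
B = 2043-09-30.
B is earlier.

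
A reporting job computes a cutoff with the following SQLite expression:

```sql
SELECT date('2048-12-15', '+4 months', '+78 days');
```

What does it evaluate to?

Adding +4 months to 2048-12-15 gives 2049-04-15.
Applying '+78 days' to 2049-04-15: counting 78 days forward gives 2049-07-02.

2049-07-02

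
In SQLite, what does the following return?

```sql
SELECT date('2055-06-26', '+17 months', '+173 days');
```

2057-05-18

Adding +17 months to 2055-06-26 gives 2056-11-26.
Applying '+173 days' to 2056-11-26: counting 173 days forward gives 2057-05-18.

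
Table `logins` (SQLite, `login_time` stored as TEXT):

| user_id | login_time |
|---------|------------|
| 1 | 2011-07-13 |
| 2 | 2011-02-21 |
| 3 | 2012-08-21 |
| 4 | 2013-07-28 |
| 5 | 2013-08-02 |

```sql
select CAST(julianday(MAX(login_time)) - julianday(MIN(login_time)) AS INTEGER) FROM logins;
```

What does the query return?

893

MIN = 2011-02-21, MAX = 2013-08-02.
7 days remain in February 2011 after the 21st (28 − 21).
Full months from March 2011 through July 2013 contribute their day counts.
Then 2 days into August 2013.
Total: 7 + 31 + 30 + 31 + 30 + 31 + 31 + 30 + 31 + 30 + 31 + 31 + 29 + 31 + 30 + 31 + 30 + 31 + 31 + 30 + 31 + 30 + 31 + 31 + 28 + 31 + 30 + 31 + 30 + 31 + 2 = 893.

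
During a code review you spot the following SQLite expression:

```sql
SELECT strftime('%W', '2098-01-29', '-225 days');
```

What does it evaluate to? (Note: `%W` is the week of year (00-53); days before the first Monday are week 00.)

First apply '-225 days': 2098-01-29 → 2097-06-18.
2097-06-18 is a Tuesday. SQLite's %W counts Mondays since the year started; the result is 24.

24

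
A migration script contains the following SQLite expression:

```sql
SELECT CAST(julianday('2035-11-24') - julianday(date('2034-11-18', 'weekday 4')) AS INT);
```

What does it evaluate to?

`weekday 4` advances to the next Thursday; 2034-11-18 is a Saturday, so it moves forward to 2034-11-23.
7 days remain in November 2034 after the 23rd (30 − 23).
Full months from December 2034 through October 2035 contribute their day counts.
Then 24 days into November 2035.
Total: 7 + 31 + 31 + 28 + 31 + 30 + 31 + 30 + 31 + 31 + 30 + 31 + 24 = 366.

366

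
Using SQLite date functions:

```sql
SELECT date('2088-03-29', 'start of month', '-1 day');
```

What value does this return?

`start of month` rewinds 2088-03-29 to 2088-03-01.
Going back 1 day from 2088-03-01 reaches 2088-02-29 (last day of February, 29 days).

2088-02-29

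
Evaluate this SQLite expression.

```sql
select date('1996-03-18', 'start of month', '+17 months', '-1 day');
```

`start of month` rewinds 1996-03-18 to 1996-03-01.
Adding +17 months to 1996-03-01 gives 1997-08-01.
Going back 1 day from 1997-08-01 reaches 1997-07-31 (last day of July, 31 days).

1997-07-31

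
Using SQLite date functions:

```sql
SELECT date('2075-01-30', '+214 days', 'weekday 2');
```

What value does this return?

2075-09-03

Applying '+214 days' to 2075-01-30: counting 214 days forward gives 2075-09-01.
`weekday 2` advances to the next Tuesday; 2075-09-01 is a Sunday, so it moves forward to 2075-09-03.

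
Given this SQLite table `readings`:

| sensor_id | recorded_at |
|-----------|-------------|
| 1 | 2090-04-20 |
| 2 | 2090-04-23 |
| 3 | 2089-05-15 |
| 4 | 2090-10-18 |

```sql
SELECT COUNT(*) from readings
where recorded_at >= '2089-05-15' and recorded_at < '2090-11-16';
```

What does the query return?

Rows in [2089-05-15, 2090-11-16): 2090-04-20, 2090-04-23, 2089-05-15, 2090-10-18 → 4 rows.

4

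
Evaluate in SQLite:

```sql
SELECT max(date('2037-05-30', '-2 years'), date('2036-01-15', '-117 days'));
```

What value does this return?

date('2037-05-30', '-2 years') → 2035-05-30.
date('2036-01-15', '-117 days') → 2035-09-20.
Later of the two is 2035-09-20.

2035-09-20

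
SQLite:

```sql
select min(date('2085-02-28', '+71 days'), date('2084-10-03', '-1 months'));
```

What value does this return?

date('2085-02-28', '+71 days') → 2085-05-10.
date('2084-10-03', '-1 months') → 2084-09-03.
Earlier of the two is 2084-09-03.

2084-09-03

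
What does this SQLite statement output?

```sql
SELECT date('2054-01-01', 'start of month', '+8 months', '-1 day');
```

`start of month` rewinds 2054-01-01 to 2054-01-01.
Adding +8 months to 2054-01-01 gives 2054-09-01.
Going back 1 day from 2054-09-01 reaches 2054-08-31 (last day of August, 31 days).

2054-08-31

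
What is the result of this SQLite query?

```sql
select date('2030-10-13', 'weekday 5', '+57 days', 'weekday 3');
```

2030-12-18

`weekday 5` advances to the next Friday; 2030-10-13 is a Sunday, so it moves forward to 2030-10-18.
Applying '+57 days' to 2030-10-18: counting 57 days forward gives 2030-12-14.
`weekday 3` advances to the next Wednesday; 2030-12-14 is a Saturday, so it moves forward to 2030-12-18.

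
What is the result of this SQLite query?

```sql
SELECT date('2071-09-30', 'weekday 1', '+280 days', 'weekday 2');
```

2072-07-12

`weekday 1` advances to the next Monday; 2071-09-30 is a Wednesday, so it moves forward to 2071-10-05.
Applying '+280 days' to 2071-10-05: counting 280 days forward gives 2072-07-11.
`weekday 2` advances to the next Tuesday; 2072-07-11 is a Monday, so it moves forward to 2072-07-12.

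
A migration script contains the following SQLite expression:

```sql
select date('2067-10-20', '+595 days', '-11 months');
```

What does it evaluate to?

Applying '+595 days' to 2067-10-20: counting 595 days forward gives 2069-06-06.
Adding -11 months to 2069-06-06 gives 2068-07-06.

2068-07-06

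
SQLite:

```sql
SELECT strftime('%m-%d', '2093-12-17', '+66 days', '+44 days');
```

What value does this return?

04-06

First apply '+66 days', '+44 days': 2093-12-17 → 2094-04-06.
`%m-%d` extracts the month-day: 04-06.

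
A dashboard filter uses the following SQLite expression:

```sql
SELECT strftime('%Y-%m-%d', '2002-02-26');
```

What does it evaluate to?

2002-02-26

`%Y-%m-%d` extracts the ISO date: 2002-02-26.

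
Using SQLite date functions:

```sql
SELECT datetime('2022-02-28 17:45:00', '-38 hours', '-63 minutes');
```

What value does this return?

2022-02-27 02:42:00

-38 hours from 2022-02-28 17:45:00 is 2022-02-27 03:45:00 (crosses midnight).
63 minutes = 1h 3m; -63 minutes from 2022-02-27 03:45:00 is 2022-02-27 02:42:00.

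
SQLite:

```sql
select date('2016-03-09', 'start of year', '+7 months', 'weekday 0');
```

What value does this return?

`start of year` rewinds 2016-03-09 to 2016-01-01.
Adding +7 months to 2016-01-01 gives 2016-08-01.
`weekday 0` advances to the next Sunday; 2016-08-01 is a Monday, so it moves forward to 2016-08-07.

2016-08-07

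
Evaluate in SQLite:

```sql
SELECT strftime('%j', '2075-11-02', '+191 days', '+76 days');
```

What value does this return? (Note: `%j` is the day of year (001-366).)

208

First apply '+191 days', '+76 days': 2075-11-02 → 2076-07-26.
Day-of-year for 2076-07-26: days since 2076-01-01 inclusive = 208, zero-padded to 208.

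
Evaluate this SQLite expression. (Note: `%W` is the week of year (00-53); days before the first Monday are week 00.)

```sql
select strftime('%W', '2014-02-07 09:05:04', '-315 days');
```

First apply '-315 days': 2014-02-07 09:05:04 → 2013-03-29 09:05:04.
2013-03-29 is a Friday. SQLite's %W counts Mondays since the year started; the result is 12.

12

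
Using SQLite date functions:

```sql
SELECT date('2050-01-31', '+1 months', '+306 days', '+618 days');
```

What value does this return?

2052-09-12

Adding +1 month to 2050-01-31 targets 2050-02-31. February 2050 has only 28 days, so SQLite normalizes the 3-day overflow forward to 2050-03-03.
Applying '+306 days' to 2050-03-03: counting 306 days forward gives 2051-01-03.
Applying '+618 days' to 2051-01-03: counting 618 days forward gives 2052-09-12.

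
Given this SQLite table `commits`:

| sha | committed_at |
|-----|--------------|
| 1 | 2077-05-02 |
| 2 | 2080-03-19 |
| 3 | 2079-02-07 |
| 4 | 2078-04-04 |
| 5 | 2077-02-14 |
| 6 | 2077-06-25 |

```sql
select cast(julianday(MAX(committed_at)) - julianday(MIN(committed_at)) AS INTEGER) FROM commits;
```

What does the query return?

1129

MIN = 2077-02-14, MAX = 2080-03-19.
14 days remain in February 2077 after the 14th (28 − 14).
Full months from March 2077 through February 2080 contribute their day counts.
Then 19 days into March 2080.
Total: 14 + 31 + 30 + 31 + 30 + 31 + 31 + 30 + 31 + 30 + 31 + 31 + 28 + 31 + 30 + 31 + 30 + 31 + 31 + 30 + 31 + 30 + 31 + 31 + 28 + 31 + 30 + 31 + 30 + 31 + 31 + 30 + 31 + 30 + 31 + 31 + 29 + 19 = 1129.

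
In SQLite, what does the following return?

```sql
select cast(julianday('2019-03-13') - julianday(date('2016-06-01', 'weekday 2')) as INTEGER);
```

1009

`weekday 2` advances to the next Tuesday; 2016-06-01 is a Wednesday, so it moves forward to 2016-06-07.
23 days remain in June 2016 after the 7th (30 − 7).
Full months from July 2016 through February 2019 contribute their day counts.
Then 13 days into March 2019.
Total: 23 + 31 + 31 + 30 + 31 + 30 + 31 + 31 + 28 + 31 + 30 + 31 + 30 + 31 + 31 + 30 + 31 + 30 + 31 + 31 + 28 + 31 + 30 + 31 + 30 + 31 + 31 + 30 + 31 + 30 + 31 + 31 + 28 + 13 = 1009.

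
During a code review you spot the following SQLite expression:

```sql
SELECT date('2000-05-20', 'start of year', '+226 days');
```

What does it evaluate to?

`start of year` rewinds 2000-05-20 to 2000-01-01.
Applying '+226 days' to 2000-01-01: counting 226 days forward gives 2000-08-14.

2000-08-14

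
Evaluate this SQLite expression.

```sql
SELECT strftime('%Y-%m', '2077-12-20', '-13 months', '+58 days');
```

First apply '-13 months', '+58 days': 2077-12-20 → 2077-01-17.
`%Y-%m` extracts the year-month: 2077-01.

2077-01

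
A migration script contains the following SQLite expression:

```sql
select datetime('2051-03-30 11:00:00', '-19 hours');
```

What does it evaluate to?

-19 hours from 2051-03-30 11:00:00 is 2051-03-29 16:00:00 (crosses midnight).

2051-03-29 16:00:00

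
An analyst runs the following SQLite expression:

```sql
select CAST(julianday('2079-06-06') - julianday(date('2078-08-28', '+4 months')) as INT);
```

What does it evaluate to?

160

Adding +4 months to 2078-08-28 gives 2078-12-28.
3 days remain in December 2078 after the 28th (31 − 28).
January 2079: 31 days.
February 2079: 28 days.
March 2079: 31 days.
April 2079: 30 days.
May 2079: 31 days.
Then 6 days into June 2079.
Total: 3 + 31 + 28 + 31 + 30 + 31 + 6 = 160.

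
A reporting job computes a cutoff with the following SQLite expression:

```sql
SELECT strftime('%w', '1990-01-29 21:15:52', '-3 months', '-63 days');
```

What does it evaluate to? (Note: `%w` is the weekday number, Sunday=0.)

First apply '-3 months', '-63 days': 1990-01-29 21:15:52 → 1989-08-27 21:15:52.
1989-08-27 is a Sunday; with Sunday=0 that is 0.

0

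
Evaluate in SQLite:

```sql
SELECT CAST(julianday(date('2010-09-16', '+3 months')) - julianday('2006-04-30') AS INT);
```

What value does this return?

1691

Adding +3 months to 2010-09-16 gives 2010-12-16.
0 days remain in April 2006 after the 30th (30 − 30).
Full months from May 2006 through November 2010 contribute their day counts.
Then 16 days into December 2010.
Total: 0 + 31 + 30 + 31 + 31 + 30 + 31 + 30 + 31 + 31 + 28 + 31 + 30 + 31 + 30 + 31 + 31 + 30 + 31 + 30 + 31 + 31 + 29 + 31 + 30 + 31 + 30 + 31 + 31 + 30 + 31 + 30 + 31 + 31 + 28 + 31 + 30 + 31 + 30 + 31 + 31 + 30 + 31 + 30 + 31 + 31 + 28 + 31 + 30 + 31 + 30 + 31 + 31 + 30 + 31 + 30 + 16 = 1691.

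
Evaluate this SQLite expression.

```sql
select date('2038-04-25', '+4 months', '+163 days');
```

Adding +4 months to 2038-04-25 gives 2038-08-25.
Applying '+163 days' to 2038-08-25: counting 163 days forward gives 2039-02-04.

2039-02-04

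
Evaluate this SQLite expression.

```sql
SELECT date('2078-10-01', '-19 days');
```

Going back 1 day from 2078-10-01 reaches 2078-09-30 (last day of September, 30 days).
Going back 18 days within September lands on 2078-09-12.

2078-09-12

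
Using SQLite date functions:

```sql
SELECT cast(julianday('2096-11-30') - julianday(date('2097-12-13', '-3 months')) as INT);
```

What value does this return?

Adding -3 months to 2097-12-13 gives 2097-09-13.
0 days remain in November 2096 after the 30th (30 − 30).
Full months from December 2096 through August 2097 contribute their day counts.
Then 13 days into September 2097.
Total: 0 + 31 + 31 + 28 + 31 + 30 + 31 + 30 + 31 + 31 + 13 = 287.
The subtraction is earlier − later, so the result is −287 → -287.

-287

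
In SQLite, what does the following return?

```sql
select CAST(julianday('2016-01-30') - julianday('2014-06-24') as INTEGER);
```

585

6 days remain in June 2014 after the 24th (30 − 24).
Full months from July 2014 through December 2015 contribute their day counts.
Then 30 days into January 2016.
Total: 6 + 31 + 31 + 30 + 31 + 30 + 31 + 31 + 28 + 31 + 30 + 31 + 30 + 31 + 31 + 30 + 31 + 30 + 31 + 30 = 585.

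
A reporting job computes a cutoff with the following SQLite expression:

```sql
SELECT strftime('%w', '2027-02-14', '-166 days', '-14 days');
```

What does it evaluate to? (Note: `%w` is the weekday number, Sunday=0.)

2

First apply '-166 days', '-14 days': 2027-02-14 → 2026-08-18.
2026-08-18 is a Tuesday; with Sunday=0 that is 2.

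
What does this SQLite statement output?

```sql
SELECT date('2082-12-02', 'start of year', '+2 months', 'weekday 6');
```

2082-03-07

`start of year` rewinds 2082-12-02 to 2082-01-01.
Adding +2 months to 2082-01-01 gives 2082-03-01.
`weekday 6` advances to the next Saturday; 2082-03-01 is a Sunday, so it moves forward to 2082-03-07.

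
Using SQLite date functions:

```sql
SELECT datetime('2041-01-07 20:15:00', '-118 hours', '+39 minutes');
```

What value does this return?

2041-01-02 22:54:00

-118 hours from 2041-01-07 20:15:00 is 2041-01-02 22:15:00 (crosses midnight).
+39 minutes from 2041-01-02 22:15:00 is 2041-01-02 22:54:00.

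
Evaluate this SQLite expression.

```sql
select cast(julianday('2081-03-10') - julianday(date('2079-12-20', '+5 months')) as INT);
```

294

Adding +5 months to 2079-12-20 gives 2080-05-20.
11 days remain in May 2080 after the 20th (31 − 20).
Full months from June 2080 through February 2081 contribute their day counts.
Then 10 days into March 2081.
Total: 11 + 30 + 31 + 31 + 30 + 31 + 30 + 31 + 31 + 28 + 10 = 294.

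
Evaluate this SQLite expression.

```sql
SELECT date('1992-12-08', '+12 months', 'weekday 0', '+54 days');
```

1994-02-04

Adding +12 months to 1992-12-08 gives 1993-12-08.
`weekday 0` advances to the next Sunday; 1993-12-08 is a Wednesday, so it moves forward to 1993-12-12.
Applying '+54 days' to 1993-12-12: counting 54 days forward gives 1994-02-04.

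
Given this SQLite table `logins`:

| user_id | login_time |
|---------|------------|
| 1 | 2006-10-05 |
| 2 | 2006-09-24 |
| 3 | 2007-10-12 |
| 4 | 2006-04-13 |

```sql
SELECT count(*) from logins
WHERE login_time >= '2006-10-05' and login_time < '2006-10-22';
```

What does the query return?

1

Rows in [2006-10-05, 2006-10-22): 2006-10-05 → 1 row.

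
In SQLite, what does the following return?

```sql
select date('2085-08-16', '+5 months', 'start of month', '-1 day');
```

Adding +5 months to 2085-08-16 gives 2086-01-16.
`start of month` rewinds 2086-01-16 to 2086-01-01.
Going back 1 day from 2086-01-01 reaches 2085-12-31 (last day of December, 31 days).

2085-12-31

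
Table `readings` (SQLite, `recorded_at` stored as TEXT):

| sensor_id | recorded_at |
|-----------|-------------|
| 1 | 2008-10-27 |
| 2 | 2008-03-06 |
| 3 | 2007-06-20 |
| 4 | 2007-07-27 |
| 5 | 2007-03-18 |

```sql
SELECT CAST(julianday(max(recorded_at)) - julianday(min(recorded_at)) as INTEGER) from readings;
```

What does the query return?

589

MIN = 2007-03-18, MAX = 2008-10-27.
13 days remain in March 2007 after the 18th (31 − 18).
Full months from April 2007 through September 2008 contribute their day counts.
Then 27 days into October 2008.
Total: 13 + 30 + 31 + 30 + 31 + 31 + 30 + 31 + 30 + 31 + 31 + 29 + 31 + 30 + 31 + 30 + 31 + 31 + 30 + 27 = 589.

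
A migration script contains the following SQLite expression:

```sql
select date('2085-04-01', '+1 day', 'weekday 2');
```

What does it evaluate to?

Advancing 1 more day within April lands on 2085-04-02.
`weekday 2` advances to the next Tuesday; 2085-04-02 is a Monday, so it moves forward to 2085-04-03.

2085-04-03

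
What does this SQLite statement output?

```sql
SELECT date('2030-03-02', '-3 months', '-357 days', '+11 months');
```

2029-11-10

Adding -3 months to 2030-03-02 gives 2029-12-02.
Applying '-357 days' to 2029-12-02: counting 357 days back gives 2028-12-10.
Adding +11 months to 2028-12-10 gives 2029-11-10.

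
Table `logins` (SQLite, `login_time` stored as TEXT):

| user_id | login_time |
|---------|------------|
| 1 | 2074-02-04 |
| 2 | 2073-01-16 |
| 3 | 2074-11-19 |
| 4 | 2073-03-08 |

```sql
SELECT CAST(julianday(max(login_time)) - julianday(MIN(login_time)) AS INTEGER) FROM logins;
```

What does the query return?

672

MIN = 2073-01-16, MAX = 2074-11-19.
15 days remain in January 2073 after the 16th (31 − 16).
Full months from February 2073 through October 2074 contribute their day counts.
Then 19 days into November 2074.
Total: 15 + 28 + 31 + 30 + 31 + 30 + 31 + 31 + 30 + 31 + 30 + 31 + 31 + 28 + 31 + 30 + 31 + 30 + 31 + 31 + 30 + 31 + 19 = 672.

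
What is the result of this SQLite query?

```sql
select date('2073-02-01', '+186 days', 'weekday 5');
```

Applying '+186 days' to 2073-02-01: counting 186 days forward gives 2073-08-06.
`weekday 5` advances to the next Friday; 2073-08-06 is a Sunday, so it moves forward to 2073-08-11.

2073-08-11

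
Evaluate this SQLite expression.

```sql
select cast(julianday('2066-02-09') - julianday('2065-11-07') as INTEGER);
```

94

23 days remain in November 2065 after the 7th (30 − 7).
December 2065: 31 days.
January 2066: 31 days.
Then 9 days into February 2066.
Total: 23 + 31 + 31 + 9 = 94.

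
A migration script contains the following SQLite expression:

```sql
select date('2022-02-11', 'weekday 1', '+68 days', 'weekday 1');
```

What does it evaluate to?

2022-04-25

`weekday 1` advances to the next Monday; 2022-02-11 is a Friday, so it moves forward to 2022-02-14.
Applying '+68 days' to 2022-02-14: counting 68 days forward gives 2022-04-23.
`weekday 1` advances to the next Monday; 2022-04-23 is a Saturday, so it moves forward to 2022-04-25.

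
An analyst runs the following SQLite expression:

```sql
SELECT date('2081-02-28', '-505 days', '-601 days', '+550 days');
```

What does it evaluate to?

2079-08-22

Applying '-505 days' to 2081-02-28: counting 505 days back gives 2079-10-12.
Applying '-601 days' to 2079-10-12: counting 601 days back gives 2078-02-18.
Applying '+550 days' to 2078-02-18: counting 550 days forward gives 2079-08-22.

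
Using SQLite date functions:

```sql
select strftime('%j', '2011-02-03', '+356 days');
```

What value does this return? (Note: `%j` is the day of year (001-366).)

025

First apply '+356 days': 2011-02-03 → 2012-01-25.
Day-of-year for 2012-01-25: days since 2012-01-01 inclusive = 25, zero-padded to 025.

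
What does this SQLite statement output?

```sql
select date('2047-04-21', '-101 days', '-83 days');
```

Applying '-101 days' to 2047-04-21: counting 101 days back gives 2047-01-10.
Applying '-83 days' to 2047-01-10: counting 83 days back gives 2046-10-19.

2046-10-19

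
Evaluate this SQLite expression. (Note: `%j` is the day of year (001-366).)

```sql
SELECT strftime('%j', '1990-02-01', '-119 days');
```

278

First apply '-119 days': 1990-02-01 → 1989-10-05.
Day-of-year for 1989-10-05: days since 1989-01-01 inclusive = 278, zero-padded to 278.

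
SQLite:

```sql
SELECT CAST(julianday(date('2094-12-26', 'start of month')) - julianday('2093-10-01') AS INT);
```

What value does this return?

`start of month` rewinds 2094-12-26 to 2094-12-01.
30 days remain in October 2093 after the 1st (31 − 1).
Full months from November 2093 through November 2094 contribute their day counts.
Then 1 day into December 2094.
Total: 30 + 30 + 31 + 31 + 28 + 31 + 30 + 31 + 30 + 31 + 31 + 30 + 31 + 30 + 1 = 426.

426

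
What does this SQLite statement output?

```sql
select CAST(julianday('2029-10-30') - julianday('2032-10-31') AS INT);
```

-1097

1 day remains in October 2029 after the 30th (31 − 30).
Full months from November 2029 through September 2032 contribute their day counts.
Then 31 days into October 2032.
Total: 1 + 30 + 31 + 31 + 28 + 31 + 30 + 31 + 30 + 31 + 31 + 30 + 31 + 30 + 31 + 31 + 28 + 31 + 30 + 31 + 30 + 31 + 31 + 30 + 31 + 30 + 31 + 31 + 29 + 31 + 30 + 31 + 30 + 31 + 31 + 30 + 31 = 1097.
The subtraction is earlier − later, so the result is −1097 → -1097.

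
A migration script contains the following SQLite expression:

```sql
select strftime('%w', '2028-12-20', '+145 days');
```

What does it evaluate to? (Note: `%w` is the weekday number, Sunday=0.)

First apply '+145 days': 2028-12-20 → 2029-05-14.
2029-05-14 is a Monday; with Sunday=0 that is 1.

1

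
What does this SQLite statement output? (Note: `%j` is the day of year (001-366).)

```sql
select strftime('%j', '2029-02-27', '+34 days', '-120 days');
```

First apply '+34 days', '-120 days': 2029-02-27 → 2028-12-03.
Day-of-year for 2028-12-03: days since 2028-01-01 inclusive = 338, zero-padded to 338.

338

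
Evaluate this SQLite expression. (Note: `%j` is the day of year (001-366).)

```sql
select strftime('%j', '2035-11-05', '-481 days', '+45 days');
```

First apply '-481 days', '+45 days': 2035-11-05 → 2034-08-26.
Day-of-year for 2034-08-26: days since 2034-01-01 inclusive = 238, zero-padded to 238.

238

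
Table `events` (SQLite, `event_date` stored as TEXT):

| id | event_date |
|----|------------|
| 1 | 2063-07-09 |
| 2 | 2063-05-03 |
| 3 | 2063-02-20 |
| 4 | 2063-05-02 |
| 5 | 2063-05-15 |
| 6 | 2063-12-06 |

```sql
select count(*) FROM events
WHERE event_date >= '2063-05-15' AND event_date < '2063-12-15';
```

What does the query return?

3

Rows in [2063-05-15, 2063-12-15): 2063-07-09, 2063-05-15, 2063-12-06 → 3 rows.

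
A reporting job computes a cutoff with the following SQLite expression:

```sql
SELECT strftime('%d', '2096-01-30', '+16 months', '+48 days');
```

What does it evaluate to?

First apply '+16 months', '+48 days': 2096-01-30 → 2097-07-17.
`%d` extracts the 2-digit day of month: 17.

17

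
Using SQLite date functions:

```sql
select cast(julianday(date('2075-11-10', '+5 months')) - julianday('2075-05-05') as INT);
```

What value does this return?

Adding +5 months to 2075-11-10 gives 2076-04-10.
26 days remain in May 2075 after the 5th (31 − 5).
Full months from June 2075 through March 2076 contribute their day counts.
Then 10 days into April 2076.
Total: 26 + 30 + 31 + 31 + 30 + 31 + 30 + 31 + 31 + 29 + 31 + 10 = 341.

341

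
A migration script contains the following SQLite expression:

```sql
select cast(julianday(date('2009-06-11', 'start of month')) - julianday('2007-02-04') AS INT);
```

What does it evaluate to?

848

`start of month` rewinds 2009-06-11 to 2009-06-01.
24 days remain in February 2007 after the 4th (28 − 4).
Full months from March 2007 through May 2009 contribute their day counts.
Then 1 day into June 2009.
Total: 24 + 31 + 30 + 31 + 30 + 31 + 31 + 30 + 31 + 30 + 31 + 31 + 29 + 31 + 30 + 31 + 30 + 31 + 31 + 30 + 31 + 30 + 31 + 31 + 28 + 31 + 30 + 31 + 1 = 848.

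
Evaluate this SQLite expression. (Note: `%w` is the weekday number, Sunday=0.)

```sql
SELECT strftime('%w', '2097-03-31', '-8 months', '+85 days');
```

First apply '-8 months', '+85 days': 2097-03-31 → 2096-10-24.
2096-10-24 is a Wednesday; with Sunday=0 that is 3.

3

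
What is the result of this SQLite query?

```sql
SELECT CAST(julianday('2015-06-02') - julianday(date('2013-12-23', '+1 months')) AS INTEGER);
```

495

Adding +1 month to 2013-12-23 gives 2014-01-23.
8 days remain in January 2014 after the 23rd (31 − 23).
Full months from February 2014 through May 2015 contribute their day counts.
Then 2 days into June 2015.
Total: 8 + 28 + 31 + 30 + 31 + 30 + 31 + 31 + 30 + 31 + 30 + 31 + 31 + 28 + 31 + 30 + 31 + 2 = 495.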